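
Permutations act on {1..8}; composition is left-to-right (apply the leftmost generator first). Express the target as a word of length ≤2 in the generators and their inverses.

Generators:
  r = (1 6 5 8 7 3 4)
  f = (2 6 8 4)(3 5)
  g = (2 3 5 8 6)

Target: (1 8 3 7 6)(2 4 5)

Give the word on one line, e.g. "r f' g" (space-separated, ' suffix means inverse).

r' f'

  after r': (1 4 3 7 8 5 6)
  after f': (1 8 3 7 6)(2 4 5)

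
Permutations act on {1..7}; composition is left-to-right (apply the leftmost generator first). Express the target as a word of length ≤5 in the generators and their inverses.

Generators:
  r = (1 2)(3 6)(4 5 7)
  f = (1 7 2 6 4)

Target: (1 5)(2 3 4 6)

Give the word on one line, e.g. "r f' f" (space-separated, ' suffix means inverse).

  after f: (1 7 2 6 4)
  after r': (1 5 4 2 3 6 7)
  after f: (1 5)(2 3 4 6)

f r' f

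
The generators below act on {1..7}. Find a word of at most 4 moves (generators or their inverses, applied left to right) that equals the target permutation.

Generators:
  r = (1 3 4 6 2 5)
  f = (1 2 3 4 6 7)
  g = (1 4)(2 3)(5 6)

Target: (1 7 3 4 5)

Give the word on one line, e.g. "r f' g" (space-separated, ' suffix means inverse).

f' g r' g'

  after f': (1 7 6 4 3 2)
  after g: (1 7 5 6)(2 4)
  after r': (1 7 2 3)(4 6 5)
  after g': (1 7 3 4 5)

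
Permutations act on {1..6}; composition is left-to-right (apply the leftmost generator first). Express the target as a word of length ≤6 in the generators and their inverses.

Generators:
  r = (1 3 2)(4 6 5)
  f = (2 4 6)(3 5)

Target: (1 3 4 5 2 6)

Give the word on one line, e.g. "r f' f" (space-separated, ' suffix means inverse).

  after f: (2 4 6)(3 5)
  after r: (1 3 4 5 2 6)
  after r: (1 2 5)(3 6)
  after r: (2 4 6)(3 5)
  after r: (1 3 4 5 2 6)

f r r r r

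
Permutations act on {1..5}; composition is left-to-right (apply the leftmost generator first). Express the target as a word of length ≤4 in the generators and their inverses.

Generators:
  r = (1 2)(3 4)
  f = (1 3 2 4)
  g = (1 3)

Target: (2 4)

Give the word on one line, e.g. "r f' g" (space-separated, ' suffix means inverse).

r' g r'

  after r': (1 2)(3 4)
  after g: (1 2 3 4)
  after r': (2 4)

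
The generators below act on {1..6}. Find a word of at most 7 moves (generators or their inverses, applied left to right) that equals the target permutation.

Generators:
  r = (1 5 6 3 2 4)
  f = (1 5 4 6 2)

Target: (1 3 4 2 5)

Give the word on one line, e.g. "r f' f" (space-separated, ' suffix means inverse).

r f f r f'

  after r: (1 5 6 3 2 4)
  after f: (1 4 5 2 6 3)
  after f: (1 6 3 5)
  after r: (1 3 6 2 4)
  after f': (1 3 4 2 5)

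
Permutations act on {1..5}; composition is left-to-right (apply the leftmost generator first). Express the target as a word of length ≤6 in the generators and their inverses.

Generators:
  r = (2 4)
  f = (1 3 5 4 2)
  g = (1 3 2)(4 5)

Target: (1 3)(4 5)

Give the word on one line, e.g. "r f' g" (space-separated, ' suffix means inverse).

  after f': (1 2 4 5 3)
  after r: (1 4 5 3)
  after f: (1 2)
  after g': (1 3)(4 5)

f' r f g'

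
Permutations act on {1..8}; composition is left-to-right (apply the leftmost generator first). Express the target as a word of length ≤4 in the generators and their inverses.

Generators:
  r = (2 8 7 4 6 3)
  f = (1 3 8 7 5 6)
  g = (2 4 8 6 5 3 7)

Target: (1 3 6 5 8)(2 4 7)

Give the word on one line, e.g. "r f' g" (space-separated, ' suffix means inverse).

g' r f

  after g': (2 7 3 5 6 8 4)
  after r: (2 4 8 6 7)(3 5)
  after f: (1 3 6 5 8)(2 4 7)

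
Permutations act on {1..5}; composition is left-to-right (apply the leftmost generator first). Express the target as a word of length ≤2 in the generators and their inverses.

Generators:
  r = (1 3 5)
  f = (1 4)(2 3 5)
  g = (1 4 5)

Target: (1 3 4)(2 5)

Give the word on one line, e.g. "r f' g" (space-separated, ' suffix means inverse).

  after r': (1 5 3)
  after f': (1 3 4)(2 5)

r' f'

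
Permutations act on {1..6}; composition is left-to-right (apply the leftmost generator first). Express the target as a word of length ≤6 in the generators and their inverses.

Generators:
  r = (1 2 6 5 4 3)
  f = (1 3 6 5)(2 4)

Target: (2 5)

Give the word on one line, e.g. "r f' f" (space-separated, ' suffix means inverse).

  after r: (1 2 6 5 4 3)
  after r: (1 6 4)(2 5 3)
  after f': (1 3 4 5)(2 6)
  after r: (2 5)

r r f' r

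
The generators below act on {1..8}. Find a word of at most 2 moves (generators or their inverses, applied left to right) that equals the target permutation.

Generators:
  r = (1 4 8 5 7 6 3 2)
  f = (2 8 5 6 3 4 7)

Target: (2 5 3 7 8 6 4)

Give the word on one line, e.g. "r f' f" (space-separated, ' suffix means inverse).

f f

  after f: (2 8 5 6 3 4 7)
  after f: (2 5 3 7 8 6 4)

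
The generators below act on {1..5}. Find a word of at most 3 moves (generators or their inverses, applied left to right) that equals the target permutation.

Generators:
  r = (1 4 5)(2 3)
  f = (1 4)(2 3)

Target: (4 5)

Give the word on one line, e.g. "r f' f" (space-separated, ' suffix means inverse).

  after f: (1 4)(2 3)
  after r': (4 5)

f r'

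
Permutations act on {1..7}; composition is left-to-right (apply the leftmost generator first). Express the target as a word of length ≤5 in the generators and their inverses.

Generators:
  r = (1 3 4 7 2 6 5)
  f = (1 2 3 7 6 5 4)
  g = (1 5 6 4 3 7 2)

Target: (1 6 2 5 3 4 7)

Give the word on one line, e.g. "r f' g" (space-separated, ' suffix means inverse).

  after f': (1 4 5 6 7 3 2)
  after f': (1 5 7 2 4 6 3)
  after f': (1 6 2 5 3 4 7)

f' f' f'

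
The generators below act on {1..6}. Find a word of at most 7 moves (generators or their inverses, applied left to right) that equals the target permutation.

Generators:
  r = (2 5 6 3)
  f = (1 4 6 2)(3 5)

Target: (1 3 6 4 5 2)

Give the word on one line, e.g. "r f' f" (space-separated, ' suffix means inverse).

r' r' f' f' r

  after r': (2 3 6 5)
  after r': (2 6)(3 5)
  after f': (1 2 4)
  after f': (1 6 4 2)(3 5)
  after r: (1 3 6 4 5 2)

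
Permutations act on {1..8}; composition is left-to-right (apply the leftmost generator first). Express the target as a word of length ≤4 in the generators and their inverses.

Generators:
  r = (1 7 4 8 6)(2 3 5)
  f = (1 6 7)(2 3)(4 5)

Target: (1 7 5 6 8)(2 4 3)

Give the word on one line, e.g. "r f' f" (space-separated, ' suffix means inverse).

  after f': (1 7 6)(2 3)(4 5)
  after r': (3 5 7 8 4)
  after r': (1 6 8 7 4 2 5)
  after f: (1 7 5 6 8)(2 4 3)

f' r' r' f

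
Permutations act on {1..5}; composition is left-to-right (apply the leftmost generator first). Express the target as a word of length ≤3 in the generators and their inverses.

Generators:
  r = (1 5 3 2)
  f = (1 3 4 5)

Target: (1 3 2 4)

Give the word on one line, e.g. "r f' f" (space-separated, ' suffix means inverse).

r f' f'

  after r: (1 5 3 2)
  after f': (1 4 3 2 5)
  after f': (1 3 2 4)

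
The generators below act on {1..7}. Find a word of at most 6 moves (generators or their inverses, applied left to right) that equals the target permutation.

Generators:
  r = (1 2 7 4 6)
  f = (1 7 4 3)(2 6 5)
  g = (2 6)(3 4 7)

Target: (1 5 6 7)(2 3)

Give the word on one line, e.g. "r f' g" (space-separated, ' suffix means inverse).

f' f' f' r' f'

  after f': (1 3 4 7)(2 5 6)
  after f': (1 4)(2 6 5)(3 7)
  after f': (1 7 4 3)
  after r': (1 2)(3 6 4)
  after f': (1 5 6 7)(2 3)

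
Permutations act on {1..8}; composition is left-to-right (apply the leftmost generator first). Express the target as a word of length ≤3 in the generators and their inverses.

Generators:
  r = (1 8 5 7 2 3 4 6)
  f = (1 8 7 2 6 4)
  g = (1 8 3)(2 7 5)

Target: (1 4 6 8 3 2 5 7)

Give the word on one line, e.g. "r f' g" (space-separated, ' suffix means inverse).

  after g': (1 3 8)(2 5 7)
  after r: (1 4 6)(2 7 3 5)
  after g: (1 4 6 8 3 2 5 7)

g' r g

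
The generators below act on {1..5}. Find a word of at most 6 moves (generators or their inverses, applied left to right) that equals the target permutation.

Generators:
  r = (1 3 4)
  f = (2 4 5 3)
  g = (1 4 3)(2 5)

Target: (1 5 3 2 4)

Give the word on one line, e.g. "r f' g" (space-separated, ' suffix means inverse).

g' f f f

  after g': (1 3 4)(2 5)
  after f: (1 2 3 5 4)
  after f: (1 4)
  after f: (1 5 3 2 4)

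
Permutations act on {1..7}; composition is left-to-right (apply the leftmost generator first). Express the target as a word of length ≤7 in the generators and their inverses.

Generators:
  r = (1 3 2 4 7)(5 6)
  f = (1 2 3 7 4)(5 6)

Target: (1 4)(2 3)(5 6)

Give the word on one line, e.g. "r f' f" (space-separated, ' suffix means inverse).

  after f': (1 4 7 3 2)(5 6)
  after r: (1 7 2 3 4)
  after f': (1 3 7)(5 6)
  after f': (1 2)(4 7)
  after r: (1 4)(2 3)(5 6)

f' r f' f' r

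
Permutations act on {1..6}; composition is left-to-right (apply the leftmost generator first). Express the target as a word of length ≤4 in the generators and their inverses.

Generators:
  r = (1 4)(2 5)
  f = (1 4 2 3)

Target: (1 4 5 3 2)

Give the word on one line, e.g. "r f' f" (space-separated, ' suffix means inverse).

f r' f

  after f: (1 4 2 3)
  after r': (2 3 4 5)
  after f: (1 4 5 3 2)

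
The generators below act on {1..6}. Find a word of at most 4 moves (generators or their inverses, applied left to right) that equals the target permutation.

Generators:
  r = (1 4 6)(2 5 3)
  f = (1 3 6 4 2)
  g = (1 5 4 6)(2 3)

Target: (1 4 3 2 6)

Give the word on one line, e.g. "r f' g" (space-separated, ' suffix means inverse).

f' f'

  after f': (1 2 4 6 3)
  after f': (1 4 3 2 6)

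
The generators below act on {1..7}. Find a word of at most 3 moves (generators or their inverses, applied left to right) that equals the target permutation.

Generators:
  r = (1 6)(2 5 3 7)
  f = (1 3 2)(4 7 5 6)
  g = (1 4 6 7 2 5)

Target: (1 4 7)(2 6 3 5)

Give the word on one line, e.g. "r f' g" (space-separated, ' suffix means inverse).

  after r: (1 6)(2 5 3 7)
  after f: (1 4 7)(2 6 3 5)

r f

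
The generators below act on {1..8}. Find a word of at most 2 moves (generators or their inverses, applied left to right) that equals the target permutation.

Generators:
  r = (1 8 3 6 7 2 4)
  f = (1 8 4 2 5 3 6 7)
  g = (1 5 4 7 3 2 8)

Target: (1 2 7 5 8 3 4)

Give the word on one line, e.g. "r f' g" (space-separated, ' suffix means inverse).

g' g'

  after g': (1 8 2 3 7 4 5)
  after g': (1 2 7 5 8 3 4)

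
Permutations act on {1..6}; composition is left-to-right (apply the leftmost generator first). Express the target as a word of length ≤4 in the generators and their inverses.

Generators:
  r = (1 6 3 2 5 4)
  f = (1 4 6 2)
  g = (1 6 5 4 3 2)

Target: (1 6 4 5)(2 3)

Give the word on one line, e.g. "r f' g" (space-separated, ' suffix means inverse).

  after r': (1 4 5 2 3 6)
  after f: (1 6 4 5)(2 3)

r' f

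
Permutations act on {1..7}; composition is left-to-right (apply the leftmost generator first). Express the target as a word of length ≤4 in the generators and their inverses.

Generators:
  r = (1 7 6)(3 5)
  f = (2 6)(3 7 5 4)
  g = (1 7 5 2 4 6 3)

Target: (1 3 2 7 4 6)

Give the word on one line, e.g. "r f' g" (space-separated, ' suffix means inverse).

f g g r

  after f: (2 6)(3 7 5 4)
  after g: (1 7 2 3 5 6 4)
  after g: (1 5 3 2)(4 7)
  after r: (1 3 2 7 4 6)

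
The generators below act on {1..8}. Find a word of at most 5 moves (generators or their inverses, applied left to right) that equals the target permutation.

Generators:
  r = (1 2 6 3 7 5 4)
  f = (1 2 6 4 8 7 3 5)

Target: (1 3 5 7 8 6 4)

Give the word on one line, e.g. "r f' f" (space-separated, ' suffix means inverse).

  after r': (1 4 5 7 3 6 2)
  after f': (1 6)(2 5 8 4 3)
  after r: (1 3 6 2 4 7 5 8)
  after r: (1 7 4 5 8 2)
  after f: (1 3 5 7 8 6 4)

r' f' r r f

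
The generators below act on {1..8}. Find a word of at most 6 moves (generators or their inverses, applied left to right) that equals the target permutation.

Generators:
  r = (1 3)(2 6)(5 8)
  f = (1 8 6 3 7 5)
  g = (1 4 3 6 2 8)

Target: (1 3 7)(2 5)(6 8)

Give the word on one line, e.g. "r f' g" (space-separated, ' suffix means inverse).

r f r' f'

  after r: (1 3)(2 6)(5 8)
  after f: (1 7 5 6 2 3 8)
  after r': (1 7 8 3 5 2)
  after f': (1 3 7)(2 5)(6 8)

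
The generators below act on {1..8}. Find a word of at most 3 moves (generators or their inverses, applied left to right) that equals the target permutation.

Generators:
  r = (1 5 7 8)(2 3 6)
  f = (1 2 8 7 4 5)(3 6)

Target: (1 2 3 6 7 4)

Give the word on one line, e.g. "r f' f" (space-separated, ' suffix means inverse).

  after r: (1 5 7 8)(2 3 6)
  after f: (2 6 8)(4 5)
  after f: (1 2 3 6 7 4)

r f f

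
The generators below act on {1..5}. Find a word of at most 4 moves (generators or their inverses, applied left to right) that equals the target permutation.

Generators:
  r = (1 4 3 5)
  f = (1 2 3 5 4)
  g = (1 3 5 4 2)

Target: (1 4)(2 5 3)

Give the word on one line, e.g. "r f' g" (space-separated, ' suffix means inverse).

g' f r'

  after g': (1 2 4 5 3)
  after f: (1 3 2)
  after r': (1 4)(2 5 3)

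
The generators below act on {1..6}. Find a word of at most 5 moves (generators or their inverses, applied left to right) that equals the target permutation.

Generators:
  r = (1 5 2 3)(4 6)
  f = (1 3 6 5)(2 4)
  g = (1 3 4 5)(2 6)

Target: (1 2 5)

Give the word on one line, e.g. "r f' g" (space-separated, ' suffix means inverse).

  after r': (1 3 2 5)(4 6)
  after f: (1 6 2)(3 4 5)
  after g': (1 2 5)

r' f g'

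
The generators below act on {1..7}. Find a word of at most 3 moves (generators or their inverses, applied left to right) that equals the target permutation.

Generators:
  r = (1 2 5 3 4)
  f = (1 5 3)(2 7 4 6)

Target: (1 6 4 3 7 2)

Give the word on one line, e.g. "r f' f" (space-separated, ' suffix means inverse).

r f'

  after r: (1 2 5 3 4)
  after f': (1 6 4 3 7 2)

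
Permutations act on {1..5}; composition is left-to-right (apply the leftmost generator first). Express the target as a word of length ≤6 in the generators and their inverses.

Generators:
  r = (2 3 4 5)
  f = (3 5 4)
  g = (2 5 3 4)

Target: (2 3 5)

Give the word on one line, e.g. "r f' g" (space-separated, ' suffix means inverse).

  after f': (3 4 5)
  after r: (2 3 5 4)
  after g': (2 5 3)
  after g': (3 4)
  after r: (2 3 5)

f' r g' g' r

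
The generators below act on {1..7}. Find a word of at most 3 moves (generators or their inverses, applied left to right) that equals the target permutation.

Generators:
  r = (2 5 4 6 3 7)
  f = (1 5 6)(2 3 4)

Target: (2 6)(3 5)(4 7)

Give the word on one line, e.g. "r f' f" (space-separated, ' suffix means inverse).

  after r: (2 5 4 6 3 7)
  after r: (2 4 3)(5 6 7)
  after r: (2 6)(3 5)(4 7)

r r r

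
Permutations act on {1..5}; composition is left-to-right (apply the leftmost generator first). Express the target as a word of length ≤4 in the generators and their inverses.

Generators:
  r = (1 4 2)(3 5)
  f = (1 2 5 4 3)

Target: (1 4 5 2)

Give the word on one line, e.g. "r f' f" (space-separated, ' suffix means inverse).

  after r': (1 2 4)(3 5)
  after f: (1 5)(2 3 4)
  after f: (1 4 5 2)

r' f f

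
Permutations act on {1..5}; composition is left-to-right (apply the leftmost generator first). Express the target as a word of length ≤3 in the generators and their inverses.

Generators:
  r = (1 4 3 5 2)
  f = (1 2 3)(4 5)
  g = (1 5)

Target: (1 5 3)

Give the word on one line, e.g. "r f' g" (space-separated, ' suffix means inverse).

  after f': (1 3 2)(4 5)
  after g': (1 3 2 5 4)
  after r: (1 5 3)

f' g' r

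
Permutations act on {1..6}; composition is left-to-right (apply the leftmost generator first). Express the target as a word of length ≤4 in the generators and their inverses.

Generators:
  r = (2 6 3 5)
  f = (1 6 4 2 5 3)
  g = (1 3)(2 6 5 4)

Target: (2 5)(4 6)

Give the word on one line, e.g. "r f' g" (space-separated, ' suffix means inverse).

  after g': (1 3)(2 4 5 6)
  after g': (2 5)(4 6)

g' g'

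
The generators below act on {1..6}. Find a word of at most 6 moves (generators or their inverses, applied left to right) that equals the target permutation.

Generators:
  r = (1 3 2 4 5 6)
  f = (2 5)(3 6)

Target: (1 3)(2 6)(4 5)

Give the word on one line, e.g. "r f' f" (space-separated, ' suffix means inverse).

f' r f f

  after f': (2 5)(3 6)
  after r: (1 3)(2 6)(4 5)
  after f: (1 6 5 4 2 3)
  after f: (1 3)(2 6)(4 5)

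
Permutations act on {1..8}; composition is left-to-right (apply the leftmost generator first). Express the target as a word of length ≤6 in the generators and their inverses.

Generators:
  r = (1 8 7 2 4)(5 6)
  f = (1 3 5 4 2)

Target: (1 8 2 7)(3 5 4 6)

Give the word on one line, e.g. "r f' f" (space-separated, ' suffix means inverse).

  after f: (1 3 5 4 2)
  after r: (1 3 6 5)(2 8 7)
  after f': (2 8 7 4 5)(3 6)
  after r: (1 8 2 7)(3 5 4 6)

f r f' r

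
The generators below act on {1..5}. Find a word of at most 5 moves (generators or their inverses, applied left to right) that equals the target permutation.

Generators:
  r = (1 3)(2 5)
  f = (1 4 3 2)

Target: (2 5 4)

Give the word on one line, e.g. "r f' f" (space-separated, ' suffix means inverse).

r' f' f'

  after r': (1 3)(2 5)
  after f': (1 4)(2 5 3)
  after f': (2 5 4)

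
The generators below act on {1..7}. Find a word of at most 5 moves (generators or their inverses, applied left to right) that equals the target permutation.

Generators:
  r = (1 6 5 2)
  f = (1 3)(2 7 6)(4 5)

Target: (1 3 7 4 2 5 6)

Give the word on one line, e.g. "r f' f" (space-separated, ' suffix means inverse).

r' f' r' f

  after r': (1 2 5 6)
  after f': (1 6 3)(2 4 5 7)
  after r': (2 4 6 3)(5 7)
  after f: (1 3 7 4 2 5 6)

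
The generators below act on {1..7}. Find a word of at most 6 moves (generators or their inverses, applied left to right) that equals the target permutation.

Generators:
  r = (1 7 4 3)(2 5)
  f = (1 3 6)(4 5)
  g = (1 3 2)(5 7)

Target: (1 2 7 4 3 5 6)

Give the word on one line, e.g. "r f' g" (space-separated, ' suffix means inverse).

  after g': (1 2 3)(5 7)
  after r': (1 5)(2 4 7)
  after r': (1 2 7 5 3 4)
  after f: (1 2 7 4 3 5 6)

g' r' r' f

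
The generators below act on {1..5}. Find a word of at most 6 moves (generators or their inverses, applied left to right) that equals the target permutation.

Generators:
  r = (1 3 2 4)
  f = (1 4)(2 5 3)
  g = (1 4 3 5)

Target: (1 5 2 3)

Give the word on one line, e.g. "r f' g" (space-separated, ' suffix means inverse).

g f r' r' f

  after g: (1 4 3 5)
  after f: (2 5 4)
  after r': (1 4 3)(2 5)
  after r': (1 2 5 3 4)
  after f: (1 5 2 3)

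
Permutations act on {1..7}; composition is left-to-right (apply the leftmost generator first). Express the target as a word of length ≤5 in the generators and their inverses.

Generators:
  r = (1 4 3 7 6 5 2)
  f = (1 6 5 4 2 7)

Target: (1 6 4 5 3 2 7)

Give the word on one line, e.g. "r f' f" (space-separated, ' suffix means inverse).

  after r: (1 4 3 7 6 5 2)
  after r: (1 3 6 2 4 7 5)
  after r: (1 7 2 3 5 4 6)
  after r: (1 6 4 5 3 2 7)

r r r r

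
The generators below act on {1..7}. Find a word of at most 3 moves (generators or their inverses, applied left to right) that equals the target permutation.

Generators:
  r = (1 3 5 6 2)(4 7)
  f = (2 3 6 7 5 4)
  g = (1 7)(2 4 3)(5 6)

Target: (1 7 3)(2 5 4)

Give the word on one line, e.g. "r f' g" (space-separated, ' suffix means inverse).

f f g

  after f: (2 3 6 7 5 4)
  after f: (2 6 5)(3 7 4)
  after g: (1 7 3)(2 5 4)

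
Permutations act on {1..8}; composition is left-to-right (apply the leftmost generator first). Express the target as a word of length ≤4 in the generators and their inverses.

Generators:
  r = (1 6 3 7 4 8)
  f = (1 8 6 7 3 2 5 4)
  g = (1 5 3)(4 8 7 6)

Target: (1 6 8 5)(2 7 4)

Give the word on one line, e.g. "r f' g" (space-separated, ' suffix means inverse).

f g f'

  after f: (1 8 6 7 3 2 5 4)
  after g: (1 7)(2 3)(4 5 8)
  after f': (1 6 8 5)(2 7 4)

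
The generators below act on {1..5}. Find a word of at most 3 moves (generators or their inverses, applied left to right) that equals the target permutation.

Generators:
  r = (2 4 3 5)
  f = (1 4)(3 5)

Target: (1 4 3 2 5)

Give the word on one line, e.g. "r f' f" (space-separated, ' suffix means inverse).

  after r: (2 4 3 5)
  after r: (2 3)(4 5)
  after f: (1 4 3 2 5)

r r f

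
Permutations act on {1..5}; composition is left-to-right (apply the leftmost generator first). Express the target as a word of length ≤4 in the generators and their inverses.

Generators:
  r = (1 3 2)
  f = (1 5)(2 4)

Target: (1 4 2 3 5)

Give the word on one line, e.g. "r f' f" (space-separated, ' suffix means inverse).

r' f'

  after r': (1 2 3)
  after f': (1 4 2 3 5)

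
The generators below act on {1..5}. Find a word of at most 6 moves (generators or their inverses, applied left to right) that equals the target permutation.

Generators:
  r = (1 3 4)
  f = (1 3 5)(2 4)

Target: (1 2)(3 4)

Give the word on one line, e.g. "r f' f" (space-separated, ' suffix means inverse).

  after f: (1 3 5)(2 4)
  after r: (1 4 2)(3 5)
  after f: (1 2 3)
  after r': (1 2)(3 4)

f r f r'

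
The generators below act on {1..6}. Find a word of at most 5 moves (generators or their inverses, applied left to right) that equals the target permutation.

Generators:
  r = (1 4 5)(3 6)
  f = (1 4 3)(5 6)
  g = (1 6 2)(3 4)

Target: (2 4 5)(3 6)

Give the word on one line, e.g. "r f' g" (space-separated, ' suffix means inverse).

  after r: (1 4 5)(3 6)
  after g': (1 3)(2 6 4 5)
  after r: (1 6 5 2 3 4)
  after f: (1 5 2)
  after r: (2 4 5)(3 6)

r g' r f r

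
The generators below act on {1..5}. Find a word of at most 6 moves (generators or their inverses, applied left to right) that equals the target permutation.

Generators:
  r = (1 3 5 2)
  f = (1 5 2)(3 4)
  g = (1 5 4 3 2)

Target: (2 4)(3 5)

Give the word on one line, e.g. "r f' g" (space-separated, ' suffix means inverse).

  after r: (1 3 5 2)
  after g: (1 2 5)(3 4)
  after r': (1 5 2 3 4)
  after g': (2 4)(3 5)

r g r' g'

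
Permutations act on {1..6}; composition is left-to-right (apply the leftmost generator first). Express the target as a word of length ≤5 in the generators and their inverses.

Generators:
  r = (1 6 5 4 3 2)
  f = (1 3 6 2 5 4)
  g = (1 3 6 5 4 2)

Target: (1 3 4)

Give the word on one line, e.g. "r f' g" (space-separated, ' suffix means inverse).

  after g: (1 3 6 5 4 2)
  after r': (1 4 3)
  after g: (1 2)(4 6 5)
  after r': (1 3 4)

g r' g r'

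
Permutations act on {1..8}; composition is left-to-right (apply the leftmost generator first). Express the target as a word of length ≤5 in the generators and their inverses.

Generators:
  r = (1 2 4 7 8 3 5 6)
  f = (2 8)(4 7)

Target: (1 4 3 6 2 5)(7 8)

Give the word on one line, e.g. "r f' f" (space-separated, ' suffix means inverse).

  after f': (2 8)(4 7)
  after r: (1 2 3 5 6)(4 8)
  after r: (1 4 3 6 2 5)(7 8)

f' r r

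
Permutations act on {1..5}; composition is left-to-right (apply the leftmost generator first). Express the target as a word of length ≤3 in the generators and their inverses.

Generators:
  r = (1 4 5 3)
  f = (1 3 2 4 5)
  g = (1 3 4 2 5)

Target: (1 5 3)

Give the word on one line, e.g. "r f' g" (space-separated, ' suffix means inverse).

  after f': (1 5 4 2 3)
  after g: (2 4 5)
  after f': (1 5 3)

f' g f'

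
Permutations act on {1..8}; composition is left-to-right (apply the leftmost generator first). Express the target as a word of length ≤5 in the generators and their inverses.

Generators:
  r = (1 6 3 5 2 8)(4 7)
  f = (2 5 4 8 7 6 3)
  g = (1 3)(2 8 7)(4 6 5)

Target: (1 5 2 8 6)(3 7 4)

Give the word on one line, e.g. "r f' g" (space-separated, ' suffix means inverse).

  after g: (1 3)(2 8 7)(4 6 5)
  after r': (1 6 3 8 4)(5 7)
  after g: (1 5 2 8 6)(3 7 4)

g r' g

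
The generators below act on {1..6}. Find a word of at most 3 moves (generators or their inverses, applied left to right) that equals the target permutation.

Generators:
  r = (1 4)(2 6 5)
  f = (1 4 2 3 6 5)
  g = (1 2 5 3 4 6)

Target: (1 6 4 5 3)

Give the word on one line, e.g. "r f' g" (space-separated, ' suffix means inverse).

g r

  after g: (1 2 5 3 4 6)
  after r: (1 6 4 5 3)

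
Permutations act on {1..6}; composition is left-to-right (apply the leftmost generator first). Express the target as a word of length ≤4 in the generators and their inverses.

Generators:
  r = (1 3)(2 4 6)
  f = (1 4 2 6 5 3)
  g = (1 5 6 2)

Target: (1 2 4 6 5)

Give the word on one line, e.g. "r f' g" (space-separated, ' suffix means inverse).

f r'

  after f: (1 4 2 6 5 3)
  after r': (1 2 4 6 5)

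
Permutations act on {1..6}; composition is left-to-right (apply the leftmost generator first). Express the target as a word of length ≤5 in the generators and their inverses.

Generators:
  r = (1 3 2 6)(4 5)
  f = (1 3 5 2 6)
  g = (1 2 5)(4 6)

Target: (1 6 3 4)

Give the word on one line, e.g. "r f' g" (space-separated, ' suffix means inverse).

  after r: (1 3 2 6)(4 5)
  after r: (1 2)(3 6)
  after f': (1 5 3 2 6)
  after r: (1 4 5 2)(3 6)
  after g: (1 6 3 4)

r r f' r g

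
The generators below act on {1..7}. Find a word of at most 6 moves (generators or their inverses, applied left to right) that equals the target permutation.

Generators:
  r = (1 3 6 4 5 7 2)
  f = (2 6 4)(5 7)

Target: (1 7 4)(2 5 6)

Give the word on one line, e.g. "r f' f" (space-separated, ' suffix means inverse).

  after r': (1 2 7 5 4 6 3)
  after f': (1 4 2 5 6 3)
  after r: (1 5 4)(2 7)
  after f': (1 7 4)(2 5 6)

r' f' r f'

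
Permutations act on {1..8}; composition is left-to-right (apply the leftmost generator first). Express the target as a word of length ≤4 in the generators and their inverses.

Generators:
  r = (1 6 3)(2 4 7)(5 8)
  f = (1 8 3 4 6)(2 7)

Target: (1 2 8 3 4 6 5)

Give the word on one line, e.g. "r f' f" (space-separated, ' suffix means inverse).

r f' r f

  after r: (1 6 3)(2 4 7)(5 8)
  after f': (1 4 2 3 6 8 5)
  after r: (1 7 2)(5 6)
  after f: (1 2 8 3 4 6 5)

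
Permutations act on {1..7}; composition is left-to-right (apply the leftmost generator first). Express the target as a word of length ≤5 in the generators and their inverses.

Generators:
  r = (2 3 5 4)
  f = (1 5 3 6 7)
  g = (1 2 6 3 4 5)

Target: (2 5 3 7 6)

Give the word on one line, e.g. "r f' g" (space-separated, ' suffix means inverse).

  after r': (2 4 5 3)
  after g': (1 5 6 2 3)
  after f': (2 5 3 7 6)

r' g' f'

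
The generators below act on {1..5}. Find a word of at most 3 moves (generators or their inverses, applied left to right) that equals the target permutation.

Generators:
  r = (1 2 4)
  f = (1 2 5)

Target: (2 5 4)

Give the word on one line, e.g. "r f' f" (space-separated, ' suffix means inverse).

f r'

  after f: (1 2 5)
  after r': (2 5 4)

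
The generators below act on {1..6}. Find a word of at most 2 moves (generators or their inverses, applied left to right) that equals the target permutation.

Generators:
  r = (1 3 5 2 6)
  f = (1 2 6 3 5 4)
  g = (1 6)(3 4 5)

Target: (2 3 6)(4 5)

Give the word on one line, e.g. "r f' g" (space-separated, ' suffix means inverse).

r' g

  after r': (1 6 2 5 3)
  after g: (2 3 6)(4 5)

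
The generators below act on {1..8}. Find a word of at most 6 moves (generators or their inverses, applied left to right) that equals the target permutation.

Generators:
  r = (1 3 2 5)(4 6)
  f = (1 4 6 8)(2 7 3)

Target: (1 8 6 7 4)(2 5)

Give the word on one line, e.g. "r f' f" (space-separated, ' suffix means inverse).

  after f: (1 4 6 8)(2 7 3)
  after f: (1 6)(2 3 7)(4 8)
  after r: (1 4 8 6 3 7 5)
  after r: (1 6 2 5 3 7)(4 8)
  after f: (1 8 6 7 4)(2 5)

f f r r f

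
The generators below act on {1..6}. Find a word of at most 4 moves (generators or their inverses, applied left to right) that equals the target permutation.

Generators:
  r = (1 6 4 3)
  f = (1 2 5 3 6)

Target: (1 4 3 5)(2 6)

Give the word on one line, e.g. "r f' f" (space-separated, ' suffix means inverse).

  after r': (1 3 4 6)
  after r': (1 4)(3 6)
  after f': (1 4 6 5 2)
  after f': (1 4 3 5)(2 6)

r' r' f' f'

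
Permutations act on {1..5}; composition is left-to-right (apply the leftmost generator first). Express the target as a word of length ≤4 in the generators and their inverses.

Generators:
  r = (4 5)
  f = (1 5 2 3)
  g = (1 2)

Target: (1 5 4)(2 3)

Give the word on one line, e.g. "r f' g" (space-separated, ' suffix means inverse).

r f g'

  after r: (4 5)
  after f: (1 5 4 2 3)
  after g': (1 5 4)(2 3)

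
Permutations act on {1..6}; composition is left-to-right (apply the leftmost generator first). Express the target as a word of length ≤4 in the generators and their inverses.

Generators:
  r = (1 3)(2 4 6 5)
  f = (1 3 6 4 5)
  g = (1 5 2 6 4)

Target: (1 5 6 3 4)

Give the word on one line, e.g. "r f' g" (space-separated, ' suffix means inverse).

  after r': (1 3)(2 5 6 4)
  after g': (1 3 4 5 2)
  after f': (2 5)(3 6)
  after g: (1 5 6 3 4)

r' g' f' g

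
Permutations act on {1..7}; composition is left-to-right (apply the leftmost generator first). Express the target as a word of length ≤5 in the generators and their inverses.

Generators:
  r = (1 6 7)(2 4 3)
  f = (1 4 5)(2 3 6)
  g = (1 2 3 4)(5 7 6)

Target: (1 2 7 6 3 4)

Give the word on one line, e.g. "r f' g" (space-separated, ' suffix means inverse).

  after g': (1 4 3 2)(5 6 7)
  after f': (2 5 3 6 7 4)
  after g': (1 4)(2 6 5)(3 7)
  after g': (1 3 5)(2 7)
  after f': (1 2 7 6 3 4)

g' f' g' g' f'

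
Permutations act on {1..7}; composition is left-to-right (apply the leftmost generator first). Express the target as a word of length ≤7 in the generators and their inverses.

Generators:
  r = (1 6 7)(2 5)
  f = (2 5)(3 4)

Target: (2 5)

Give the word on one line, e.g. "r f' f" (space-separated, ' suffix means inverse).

r f r r f

  after r: (1 6 7)(2 5)
  after f: (1 6 7)(3 4)
  after r: (1 7 6)(2 5)(3 4)
  after r: (3 4)
  after f: (2 5)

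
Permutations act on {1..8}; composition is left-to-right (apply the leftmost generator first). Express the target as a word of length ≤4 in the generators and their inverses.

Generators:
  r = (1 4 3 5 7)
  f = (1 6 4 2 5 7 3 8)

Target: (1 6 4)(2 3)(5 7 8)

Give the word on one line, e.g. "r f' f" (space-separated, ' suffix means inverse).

  after r: (1 4 3 5 7)
  after f': (1 6)(2 4 7 8 3)
  after r: (1 6 4)(2 3)(5 7 8)

r f' r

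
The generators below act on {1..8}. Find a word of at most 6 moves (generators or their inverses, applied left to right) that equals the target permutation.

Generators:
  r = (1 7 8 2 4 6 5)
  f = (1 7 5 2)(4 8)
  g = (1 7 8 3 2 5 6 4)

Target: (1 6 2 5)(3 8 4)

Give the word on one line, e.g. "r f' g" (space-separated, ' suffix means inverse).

  after r': (1 5 6 4 2 8 7)
  after f': (1 7 2 4 5 6 8)
  after r: (1 8 7 4)(2 6)
  after f': (1 4 2 6 5 7 8)
  after g': (1 6 2 5)(3 8 4)

r' f' r f' g'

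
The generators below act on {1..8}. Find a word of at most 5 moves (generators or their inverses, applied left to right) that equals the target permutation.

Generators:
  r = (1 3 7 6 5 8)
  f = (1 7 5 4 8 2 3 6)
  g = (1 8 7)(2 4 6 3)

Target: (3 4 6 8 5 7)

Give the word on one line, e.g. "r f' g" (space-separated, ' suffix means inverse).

f r g r f'

  after f: (1 7 5 4 8 2 3 6)
  after r: (1 6 3 5 4)(2 7 8)
  after g: (1 3 5 6 2)(4 8)
  after r: (1 7 6 2 3 8 4)
  after f': (3 4 6 8 5 7)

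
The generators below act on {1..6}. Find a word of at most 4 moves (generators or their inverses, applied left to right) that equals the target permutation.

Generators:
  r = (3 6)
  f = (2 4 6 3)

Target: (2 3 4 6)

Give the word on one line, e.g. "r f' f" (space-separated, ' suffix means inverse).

  after f': (2 3 6 4)
  after f': (2 6)(3 4)
  after r: (2 3 4 6)

f' f' r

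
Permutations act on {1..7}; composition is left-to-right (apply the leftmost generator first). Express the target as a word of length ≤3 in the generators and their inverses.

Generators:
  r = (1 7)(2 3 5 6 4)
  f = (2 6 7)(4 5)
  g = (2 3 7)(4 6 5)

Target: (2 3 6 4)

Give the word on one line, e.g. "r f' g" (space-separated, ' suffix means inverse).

g f'

  after g: (2 3 7)(4 6 5)
  after f': (2 3 6 4)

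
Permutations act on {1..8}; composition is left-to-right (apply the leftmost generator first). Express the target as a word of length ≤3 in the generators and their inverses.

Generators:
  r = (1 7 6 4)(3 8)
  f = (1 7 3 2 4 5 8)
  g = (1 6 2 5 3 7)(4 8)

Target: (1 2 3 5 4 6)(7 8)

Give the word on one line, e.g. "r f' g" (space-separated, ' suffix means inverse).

r' f'

  after r': (1 4 6 7)(3 8)
  after f': (1 2 3 5 4 6)(7 8)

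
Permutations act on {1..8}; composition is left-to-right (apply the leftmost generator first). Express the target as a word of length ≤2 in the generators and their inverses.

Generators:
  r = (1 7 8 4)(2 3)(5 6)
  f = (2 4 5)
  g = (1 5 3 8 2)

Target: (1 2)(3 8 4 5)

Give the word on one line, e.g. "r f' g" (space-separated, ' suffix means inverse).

  after g: (1 5 3 8 2)
  after f: (1 2)(3 8 4 5)

g f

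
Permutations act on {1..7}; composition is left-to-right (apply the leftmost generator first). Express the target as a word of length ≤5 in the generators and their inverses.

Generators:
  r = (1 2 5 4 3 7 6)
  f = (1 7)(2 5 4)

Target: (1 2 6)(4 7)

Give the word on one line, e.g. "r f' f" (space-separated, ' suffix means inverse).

r r f r' r'

  after r: (1 2 5 4 3 7 6)
  after r: (1 5 3 6 2 4 7)
  after f: (1 4)(3 6 5)
  after r': (1 5 4 6 2)(3 7)
  after r': (1 2 6)(4 7)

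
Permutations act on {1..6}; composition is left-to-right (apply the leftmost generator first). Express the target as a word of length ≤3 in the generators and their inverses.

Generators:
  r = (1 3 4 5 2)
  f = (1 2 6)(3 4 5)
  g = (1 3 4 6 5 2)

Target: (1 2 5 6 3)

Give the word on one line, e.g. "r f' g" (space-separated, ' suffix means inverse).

  after g: (1 3 4 6 5 2)
  after r': (4 6)
  after g': (1 2 5 6 3)

g r' g'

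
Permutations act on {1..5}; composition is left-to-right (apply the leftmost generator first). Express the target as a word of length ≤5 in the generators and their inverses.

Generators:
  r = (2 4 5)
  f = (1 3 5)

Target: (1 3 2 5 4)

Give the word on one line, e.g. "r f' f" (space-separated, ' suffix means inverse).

r f' f' r' r'

  after r: (2 4 5)
  after f': (1 5 2 4 3)
  after f': (1 3 5 2 4)
  after r': (1 3 4)
  after r': (1 3 2 5 4)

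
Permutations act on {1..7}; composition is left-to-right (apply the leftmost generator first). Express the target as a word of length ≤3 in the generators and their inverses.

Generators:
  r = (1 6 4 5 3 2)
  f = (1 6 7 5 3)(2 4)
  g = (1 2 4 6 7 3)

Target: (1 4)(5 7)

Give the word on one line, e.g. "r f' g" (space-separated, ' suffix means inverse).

g f'

  after g: (1 2 4 6 7 3)
  after f': (1 4)(5 7)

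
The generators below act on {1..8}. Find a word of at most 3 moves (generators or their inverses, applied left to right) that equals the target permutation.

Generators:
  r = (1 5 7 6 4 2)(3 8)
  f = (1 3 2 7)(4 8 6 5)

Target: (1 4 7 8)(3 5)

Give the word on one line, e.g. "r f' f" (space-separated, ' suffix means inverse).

  after f: (1 3 2 7)(4 8 6 5)
  after f: (1 2)(3 7)(4 6)(5 8)
  after r': (1 4 7 8)(3 5)

f f r'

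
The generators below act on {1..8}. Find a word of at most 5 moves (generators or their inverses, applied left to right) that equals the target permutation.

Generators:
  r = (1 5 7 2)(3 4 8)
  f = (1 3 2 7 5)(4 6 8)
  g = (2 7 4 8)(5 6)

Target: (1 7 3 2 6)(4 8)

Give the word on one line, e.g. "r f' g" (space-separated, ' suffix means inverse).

  after g: (2 7 4 8)(5 6)
  after r': (1 2 5 6)(3 8 7)
  after g: (1 7 3 2 6)(4 8)

g r' g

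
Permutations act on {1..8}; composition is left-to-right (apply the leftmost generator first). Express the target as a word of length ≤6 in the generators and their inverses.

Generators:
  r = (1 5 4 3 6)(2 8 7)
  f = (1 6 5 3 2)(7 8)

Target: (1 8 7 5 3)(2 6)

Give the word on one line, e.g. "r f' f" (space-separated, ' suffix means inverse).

  after f: (1 6 5 3 2)(7 8)
  after r': (1 3 7 2 6)(4 5)
  after f: (1 2 5 4 3 8 7)
  after r': (1 7 6 3 2)
  after f: (1 8 7 5 3)(2 6)

f r' f r' f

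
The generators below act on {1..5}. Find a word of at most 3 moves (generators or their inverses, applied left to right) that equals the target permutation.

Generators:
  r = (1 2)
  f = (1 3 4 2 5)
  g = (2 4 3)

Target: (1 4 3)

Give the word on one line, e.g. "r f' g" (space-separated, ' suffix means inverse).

  after r: (1 2)
  after g: (1 4 3 2)
  after r: (1 4 3)

r g r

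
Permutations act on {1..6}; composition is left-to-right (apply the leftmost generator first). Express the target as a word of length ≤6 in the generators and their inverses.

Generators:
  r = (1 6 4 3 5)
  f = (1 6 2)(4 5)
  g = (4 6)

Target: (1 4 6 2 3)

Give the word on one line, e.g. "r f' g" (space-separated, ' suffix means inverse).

r g f r' r'

  after r: (1 6 4 3 5)
  after g: (1 4 3 5)
  after f: (1 5 6 2)(3 4)
  after r': (1 3 6 2 5)
  after r': (1 4 6 2 3)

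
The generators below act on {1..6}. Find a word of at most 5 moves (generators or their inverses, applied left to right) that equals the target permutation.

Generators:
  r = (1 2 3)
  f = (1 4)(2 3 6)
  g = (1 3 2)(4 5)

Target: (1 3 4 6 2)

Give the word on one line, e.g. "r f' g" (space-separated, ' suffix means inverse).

f' r' f r r

  after f': (1 4)(2 6 3)
  after r': (1 4 3)(2 6)
  after f: (3 4 6)
  after r: (1 2 3 4 6)
  after r: (1 3 4 6 2)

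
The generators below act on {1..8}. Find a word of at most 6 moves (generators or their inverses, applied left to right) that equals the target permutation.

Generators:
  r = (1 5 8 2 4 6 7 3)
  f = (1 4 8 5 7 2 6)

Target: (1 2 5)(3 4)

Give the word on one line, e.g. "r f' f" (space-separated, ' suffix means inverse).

f' r' f' f' f'

  after f': (1 6 2 7 5 8 4)
  after r': (1 4 3 7)(2 6 8)
  after f': (3 5 8 7 6 4)
  after f': (1 6)(2 7)(3 8 5 4)
  after f': (1 2 5)(3 4)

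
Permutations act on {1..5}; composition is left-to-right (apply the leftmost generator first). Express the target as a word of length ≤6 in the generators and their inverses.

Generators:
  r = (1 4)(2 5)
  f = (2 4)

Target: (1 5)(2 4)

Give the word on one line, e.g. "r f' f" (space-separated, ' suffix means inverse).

  after r': (1 4)(2 5)
  after f': (1 2 5 4)
  after r': (1 5)
  after f: (1 5)(2 4)

r' f' r' f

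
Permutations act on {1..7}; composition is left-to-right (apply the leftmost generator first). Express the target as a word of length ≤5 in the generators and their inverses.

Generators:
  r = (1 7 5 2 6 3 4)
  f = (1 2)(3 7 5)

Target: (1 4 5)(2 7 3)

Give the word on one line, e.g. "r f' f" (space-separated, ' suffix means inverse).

  after r: (1 7 5 2 6 3 4)
  after f: (1 5)(2 6 7 3 4)
  after r': (1 7 6)(4 5)
  after f': (1 3 5 4 7 6 2)
  after r: (1 4 5)(2 7 3)

r f r' f' r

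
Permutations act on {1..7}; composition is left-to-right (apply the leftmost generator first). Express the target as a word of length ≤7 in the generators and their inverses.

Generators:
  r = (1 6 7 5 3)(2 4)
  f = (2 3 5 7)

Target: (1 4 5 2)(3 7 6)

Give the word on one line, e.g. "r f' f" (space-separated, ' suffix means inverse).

r' f r' f r

  after r': (1 3 5 7 6)(2 4)
  after f: (1 5 2 4 3 7 6)
  after r': (1 7)(3 6)(4 5)
  after f: (1 2 3 6 5 4 7)
  after r: (1 4 5 2)(3 7 6)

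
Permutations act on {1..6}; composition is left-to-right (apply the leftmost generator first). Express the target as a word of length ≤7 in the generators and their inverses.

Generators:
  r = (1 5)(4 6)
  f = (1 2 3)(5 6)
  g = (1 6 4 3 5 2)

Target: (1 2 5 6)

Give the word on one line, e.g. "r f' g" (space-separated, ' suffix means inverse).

r' g f' r' g

  after r': (1 5)(4 6)
  after g: (1 2)(3 5 6)
  after f': (2 3 6)
  after r': (1 5)(2 3 4 6)
  after g: (1 2 5 6)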